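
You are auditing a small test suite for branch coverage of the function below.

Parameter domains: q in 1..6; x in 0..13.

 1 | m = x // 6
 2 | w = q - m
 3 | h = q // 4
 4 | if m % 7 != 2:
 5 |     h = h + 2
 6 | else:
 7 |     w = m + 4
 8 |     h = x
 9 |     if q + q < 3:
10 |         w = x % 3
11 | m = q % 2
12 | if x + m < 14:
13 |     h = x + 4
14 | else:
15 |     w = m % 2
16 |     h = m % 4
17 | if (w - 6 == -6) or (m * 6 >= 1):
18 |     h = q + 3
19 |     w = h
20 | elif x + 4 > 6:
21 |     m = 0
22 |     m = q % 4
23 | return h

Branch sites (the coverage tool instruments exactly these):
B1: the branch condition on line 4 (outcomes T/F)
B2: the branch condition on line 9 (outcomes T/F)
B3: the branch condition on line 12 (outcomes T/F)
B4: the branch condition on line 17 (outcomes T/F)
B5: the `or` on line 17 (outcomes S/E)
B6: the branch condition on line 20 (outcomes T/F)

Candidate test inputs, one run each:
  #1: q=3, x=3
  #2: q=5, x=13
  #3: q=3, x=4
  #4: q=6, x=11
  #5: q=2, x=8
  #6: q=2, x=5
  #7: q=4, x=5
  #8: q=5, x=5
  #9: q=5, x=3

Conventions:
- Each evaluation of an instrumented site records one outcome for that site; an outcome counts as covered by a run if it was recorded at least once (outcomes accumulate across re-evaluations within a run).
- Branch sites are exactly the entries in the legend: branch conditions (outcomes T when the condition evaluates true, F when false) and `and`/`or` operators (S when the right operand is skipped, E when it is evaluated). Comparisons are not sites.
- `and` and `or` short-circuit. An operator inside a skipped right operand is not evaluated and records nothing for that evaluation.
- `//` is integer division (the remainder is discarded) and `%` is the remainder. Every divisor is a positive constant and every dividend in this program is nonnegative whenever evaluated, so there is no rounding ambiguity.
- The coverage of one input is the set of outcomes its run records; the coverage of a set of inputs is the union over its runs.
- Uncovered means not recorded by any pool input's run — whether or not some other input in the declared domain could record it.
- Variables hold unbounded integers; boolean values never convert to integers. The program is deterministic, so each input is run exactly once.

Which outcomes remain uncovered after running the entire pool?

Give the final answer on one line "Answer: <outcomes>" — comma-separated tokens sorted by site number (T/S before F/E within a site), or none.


run #1 (q=3, x=3) records B1=T, B3=T, B4=T, B5=E
run #2 (q=5, x=13) records B1=F, B2=F, B3=F, B4=T, B5=E
run #3 (q=3, x=4) records B1=T, B3=T, B4=T, B5=E
run #4 (q=6, x=11) records B1=T, B3=T, B4=F, B5=E, B6=T
run #5 (q=2, x=8) records B1=T, B3=T, B4=F, B5=E, B6=T
run #6 (q=2, x=5) records B1=T, B3=T, B4=F, B5=E, B6=T
run #7 (q=4, x=5) records B1=T, B3=T, B4=F, B5=E, B6=T
run #8 (q=5, x=5) records B1=T, B3=T, B4=T, B5=E
run #9 (q=5, x=3) records B1=T, B3=T, B4=T, B5=E
union over the pool: B1=T, B1=F, B2=F, B3=T, B3=F, B4=T, B4=F, B5=E, B6=T
uncovered (3 of 12): B2=T, B5=S, B6=F
Answer: B2=T, B5=S, B6=F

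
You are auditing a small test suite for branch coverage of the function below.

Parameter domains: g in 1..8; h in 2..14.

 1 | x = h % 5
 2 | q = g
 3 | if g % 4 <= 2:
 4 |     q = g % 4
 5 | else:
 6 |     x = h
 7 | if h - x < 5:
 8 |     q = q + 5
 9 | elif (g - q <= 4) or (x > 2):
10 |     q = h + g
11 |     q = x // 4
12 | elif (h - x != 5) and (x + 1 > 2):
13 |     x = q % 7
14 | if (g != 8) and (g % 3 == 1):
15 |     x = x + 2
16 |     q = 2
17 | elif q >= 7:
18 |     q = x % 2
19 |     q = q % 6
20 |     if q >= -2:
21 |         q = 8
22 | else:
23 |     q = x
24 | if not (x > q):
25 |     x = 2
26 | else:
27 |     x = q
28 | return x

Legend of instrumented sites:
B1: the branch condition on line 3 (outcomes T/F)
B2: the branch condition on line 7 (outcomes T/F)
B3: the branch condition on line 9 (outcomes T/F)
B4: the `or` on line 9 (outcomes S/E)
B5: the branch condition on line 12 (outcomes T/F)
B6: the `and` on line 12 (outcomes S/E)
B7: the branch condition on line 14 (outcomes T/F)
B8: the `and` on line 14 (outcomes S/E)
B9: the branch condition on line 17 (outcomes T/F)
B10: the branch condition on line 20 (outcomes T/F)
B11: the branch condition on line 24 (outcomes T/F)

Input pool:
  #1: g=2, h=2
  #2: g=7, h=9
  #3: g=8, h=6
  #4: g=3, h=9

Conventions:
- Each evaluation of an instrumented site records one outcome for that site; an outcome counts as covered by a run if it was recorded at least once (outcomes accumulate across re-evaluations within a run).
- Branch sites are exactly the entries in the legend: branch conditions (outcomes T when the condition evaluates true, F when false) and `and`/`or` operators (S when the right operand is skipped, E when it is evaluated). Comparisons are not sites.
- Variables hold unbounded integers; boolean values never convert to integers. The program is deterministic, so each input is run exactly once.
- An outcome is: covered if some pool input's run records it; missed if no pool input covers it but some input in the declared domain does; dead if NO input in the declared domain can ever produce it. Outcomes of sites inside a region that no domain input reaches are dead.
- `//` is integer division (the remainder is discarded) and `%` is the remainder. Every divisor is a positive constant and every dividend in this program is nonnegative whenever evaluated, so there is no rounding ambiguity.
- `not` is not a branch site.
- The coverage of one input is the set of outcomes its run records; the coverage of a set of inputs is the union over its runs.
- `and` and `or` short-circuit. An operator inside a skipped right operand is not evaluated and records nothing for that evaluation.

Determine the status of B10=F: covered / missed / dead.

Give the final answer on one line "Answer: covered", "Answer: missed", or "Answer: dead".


no pool input records B10=F
checking all 104 inputs in the declared domain: B10=F is never recorded -> dead
Answer: dead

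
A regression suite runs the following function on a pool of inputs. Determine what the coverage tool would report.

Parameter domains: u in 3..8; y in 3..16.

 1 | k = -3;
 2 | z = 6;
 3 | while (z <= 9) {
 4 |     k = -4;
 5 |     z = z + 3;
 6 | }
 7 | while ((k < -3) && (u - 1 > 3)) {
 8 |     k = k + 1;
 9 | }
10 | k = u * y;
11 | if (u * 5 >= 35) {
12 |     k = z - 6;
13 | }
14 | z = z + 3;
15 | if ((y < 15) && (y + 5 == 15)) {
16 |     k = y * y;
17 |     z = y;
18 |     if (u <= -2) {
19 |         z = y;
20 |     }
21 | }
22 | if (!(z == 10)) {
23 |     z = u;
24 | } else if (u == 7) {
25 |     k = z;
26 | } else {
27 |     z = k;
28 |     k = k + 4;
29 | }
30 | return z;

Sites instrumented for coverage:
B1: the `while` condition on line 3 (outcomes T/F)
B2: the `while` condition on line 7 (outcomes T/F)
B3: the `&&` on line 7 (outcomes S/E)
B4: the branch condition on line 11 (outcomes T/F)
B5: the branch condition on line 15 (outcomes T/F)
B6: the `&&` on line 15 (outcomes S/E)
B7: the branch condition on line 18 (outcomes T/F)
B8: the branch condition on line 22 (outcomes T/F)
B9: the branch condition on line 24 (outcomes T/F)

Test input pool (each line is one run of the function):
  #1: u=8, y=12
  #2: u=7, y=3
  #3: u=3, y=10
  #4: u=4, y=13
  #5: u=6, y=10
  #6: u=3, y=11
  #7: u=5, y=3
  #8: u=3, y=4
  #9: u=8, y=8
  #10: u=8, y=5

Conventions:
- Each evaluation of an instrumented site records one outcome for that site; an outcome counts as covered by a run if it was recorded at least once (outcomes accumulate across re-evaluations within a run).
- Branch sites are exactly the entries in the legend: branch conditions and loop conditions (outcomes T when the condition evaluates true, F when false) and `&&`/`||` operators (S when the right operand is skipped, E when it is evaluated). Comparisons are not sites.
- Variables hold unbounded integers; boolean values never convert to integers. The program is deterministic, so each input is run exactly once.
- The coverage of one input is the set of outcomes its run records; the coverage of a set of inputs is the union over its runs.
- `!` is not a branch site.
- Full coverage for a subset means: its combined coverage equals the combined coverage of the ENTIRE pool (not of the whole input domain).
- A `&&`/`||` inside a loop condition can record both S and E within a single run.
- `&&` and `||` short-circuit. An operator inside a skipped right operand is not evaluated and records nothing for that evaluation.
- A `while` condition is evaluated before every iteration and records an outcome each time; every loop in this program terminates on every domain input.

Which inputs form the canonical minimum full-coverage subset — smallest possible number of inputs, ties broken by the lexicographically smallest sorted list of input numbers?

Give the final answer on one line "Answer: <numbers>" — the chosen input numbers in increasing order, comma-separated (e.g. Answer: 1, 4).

#1 (u=8, y=12) -> B1->T, B1->T, B1->F, B3->E, B2->T, B3->S, B2->F, B4->T, B6->E, B5->F, B8->T; covered: B1=T, B1=F, B2=T, B2=F, B3=S, B3=E, B4=T, B5=F, B6=E, B8=T
#2 (u=7, y=3) -> B1->T, B1->T, B1->F, B3->E, B2->T, B3->S, B2->F, B4->T, B6->E, B5->F, B8->T; covered: B1=T, B1=F, B2=T, B2=F, B3=S, B3=E, B4=T, B5=F, B6=E, B8=T
#3 (u=3, y=10) -> B1->T, B1->T, B1->F, B3->E, B2->F, B4->F, B6->E, B5->T, B7->F, B8->F, B9->F; covered: B1=T, B1=F, B2=F, B3=E, B4=F, B5=T, B6=E, B7=F, B8=F, B9=F
#4 (u=4, y=13) -> B1->T, B1->T, B1->F, B3->E, B2->F, B4->F, B6->E, B5->F, B8->T; covered: B1=T, B1=F, B2=F, B3=E, B4=F, B5=F, B6=E, B8=T
#5 (u=6, y=10) -> B1->T, B1->T, B1->F, B3->E, B2->T, B3->S, B2->F, B4->F, B6->E, B5->T, B7->F, B8->F, B9->F; covered: B1=T, B1=F, B2=T, B2=F, B3=S, B3=E, B4=F, B5=T, B6=E, B7=F, B8=F, B9=F
#6 (u=3, y=11) -> B1->T, B1->T, B1->F, B3->E, B2->F, B4->F, B6->E, B5->F, B8->T; covered: B1=T, B1=F, B2=F, B3=E, B4=F, B5=F, B6=E, B8=T
#7 (u=5, y=3) -> B1->T, B1->T, B1->F, B3->E, B2->T, B3->S, B2->F, B4->F, B6->E, B5->F, B8->T; covered: B1=T, B1=F, B2=T, B2=F, B3=S, B3=E, B4=F, B5=F, B6=E, B8=T
#8 (u=3, y=4) -> B1->T, B1->T, B1->F, B3->E, B2->F, B4->F, B6->E, B5->F, B8->T; covered: B1=T, B1=F, B2=F, B3=E, B4=F, B5=F, B6=E, B8=T
#9 (u=8, y=8) -> B1->T, B1->T, B1->F, B3->E, B2->T, B3->S, B2->F, B4->T, B6->E, B5->F, B8->T; covered: B1=T, B1=F, B2=T, B2=F, B3=S, B3=E, B4=T, B5=F, B6=E, B8=T
#10 (u=8, y=5) -> B1->T, B1->T, B1->F, B3->E, B2->T, B3->S, B2->F, B4->T, B6->E, B5->F, B8->T; covered: B1=T, B1=F, B2=T, B2=F, B3=S, B3=E, B4=T, B5=F, B6=E, B8=T
together the pool reaches 15 outcomes: B1=T, B1=F, B2=T, B2=F, B3=S, B3=E, B4=T, B4=F, B5=T, B5=F, B6=E, B7=F, B8=T, B8=F, B9=F
no size-1 subset reaches all 15 outcomes (best union: 12/15)
size 2: inputs {1, 3} cover all 15 outcomes, and no lexicographically smaller subset of this size does

Answer: 1, 3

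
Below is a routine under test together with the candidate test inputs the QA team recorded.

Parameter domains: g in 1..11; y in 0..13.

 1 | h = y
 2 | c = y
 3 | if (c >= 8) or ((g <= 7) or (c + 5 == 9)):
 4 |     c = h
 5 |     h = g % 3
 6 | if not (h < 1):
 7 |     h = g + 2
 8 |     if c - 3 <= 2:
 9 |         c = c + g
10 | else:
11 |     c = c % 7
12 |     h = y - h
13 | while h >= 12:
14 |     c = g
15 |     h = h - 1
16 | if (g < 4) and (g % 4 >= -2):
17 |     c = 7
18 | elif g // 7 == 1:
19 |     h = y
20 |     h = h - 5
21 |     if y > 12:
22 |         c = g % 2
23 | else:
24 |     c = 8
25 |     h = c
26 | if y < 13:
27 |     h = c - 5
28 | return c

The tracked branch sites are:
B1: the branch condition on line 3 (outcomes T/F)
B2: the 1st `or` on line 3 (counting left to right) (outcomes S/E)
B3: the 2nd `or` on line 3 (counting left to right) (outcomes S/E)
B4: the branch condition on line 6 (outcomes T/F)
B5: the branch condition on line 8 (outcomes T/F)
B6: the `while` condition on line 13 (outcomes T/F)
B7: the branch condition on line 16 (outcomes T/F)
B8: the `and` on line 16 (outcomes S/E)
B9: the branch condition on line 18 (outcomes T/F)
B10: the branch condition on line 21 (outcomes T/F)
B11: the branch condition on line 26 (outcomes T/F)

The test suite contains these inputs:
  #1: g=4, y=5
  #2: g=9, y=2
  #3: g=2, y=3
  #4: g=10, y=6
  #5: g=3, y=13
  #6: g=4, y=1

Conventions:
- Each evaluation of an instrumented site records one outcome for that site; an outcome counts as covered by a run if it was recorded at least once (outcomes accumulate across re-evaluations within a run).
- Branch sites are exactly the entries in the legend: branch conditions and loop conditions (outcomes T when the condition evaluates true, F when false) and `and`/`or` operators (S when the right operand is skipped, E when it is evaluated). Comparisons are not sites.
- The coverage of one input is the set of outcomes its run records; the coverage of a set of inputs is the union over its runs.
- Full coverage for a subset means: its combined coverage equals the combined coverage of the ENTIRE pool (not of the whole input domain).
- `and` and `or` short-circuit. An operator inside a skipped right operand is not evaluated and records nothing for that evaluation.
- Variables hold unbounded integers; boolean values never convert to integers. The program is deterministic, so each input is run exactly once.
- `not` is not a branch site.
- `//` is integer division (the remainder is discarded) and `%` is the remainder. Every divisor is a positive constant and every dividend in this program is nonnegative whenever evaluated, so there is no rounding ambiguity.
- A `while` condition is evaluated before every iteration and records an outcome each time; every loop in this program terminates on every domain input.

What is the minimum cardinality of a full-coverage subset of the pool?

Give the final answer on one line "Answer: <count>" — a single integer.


test 1 (g=4, y=5) fires B2->E, B3->S, B1->T, B4->T, B5->T, B6->F, B8->S, B7->F, B9->F, B11->T; hits B1=T, B2=E, B3=S, B4=T, B5=T, B6=F, B7=F, B8=S, B9=F, B11=T
test 2 (g=9, y=2) fires B2->E, B3->E, B1->F, B4->T, B5->T, B6->F, B8->S, B7->F, B9->T, B10->F, B11->T; hits B1=F, B2=E, B3=E, B4=T, B5=T, B6=F, B7=F, B8=S, B9=T, B10=F, B11=T
test 3 (g=2, y=3) fires B2->E, B3->S, B1->T, B4->T, B5->T, B6->F, B8->E, B7->T, B11->T; hits B1=T, B2=E, B3=S, B4=T, B5=T, B6=F, B7=T, B8=E, B11=T
test 4 (g=10, y=6) fires B2->E, B3->E, B1->F, B4->T, B5->F, B6->T, B6->F, B8->S, B7->F, B9->T, B10->F, B11->T; hits B1=F, B2=E, B3=E, B4=T, B5=F, B6=T, B6=F, B7=F, B8=S, B9=T, B10=F, B11=T
test 5 (g=3, y=13) fires B2->S, B1->T, B4->F, B6->T, B6->T, B6->F, B8->E, B7->T, B11->F; hits B1=T, B2=S, B4=F, B6=T, B6=F, B7=T, B8=E, B11=F
test 6 (g=4, y=1) fires B2->E, B3->S, B1->T, B4->T, B5->T, B6->F, B8->S, B7->F, B9->F, B11->T; hits B1=T, B2=E, B3=S, B4=T, B5=T, B6=F, B7=F, B8=S, B9=F, B11=T
together the pool reaches 21 outcomes: B1=T, B1=F, B2=S, B2=E, B3=S, B3=E, B4=T, B4=F, B5=T, B5=F, B6=T, B6=F, B7=T, B7=F, B8=S, B8=E, B9=T, B9=F, B10=F, B11=T, B11=F
checked all size-1 subsets: none covers 21 outcomes (max 12/21)
checked all size-2 subsets: none covers 21 outcomes (max 18/21)
at size 3, {1, 4, 5} reaches all 21 outcomes; every lexicographically earlier size-3 subset fails
Answer: 3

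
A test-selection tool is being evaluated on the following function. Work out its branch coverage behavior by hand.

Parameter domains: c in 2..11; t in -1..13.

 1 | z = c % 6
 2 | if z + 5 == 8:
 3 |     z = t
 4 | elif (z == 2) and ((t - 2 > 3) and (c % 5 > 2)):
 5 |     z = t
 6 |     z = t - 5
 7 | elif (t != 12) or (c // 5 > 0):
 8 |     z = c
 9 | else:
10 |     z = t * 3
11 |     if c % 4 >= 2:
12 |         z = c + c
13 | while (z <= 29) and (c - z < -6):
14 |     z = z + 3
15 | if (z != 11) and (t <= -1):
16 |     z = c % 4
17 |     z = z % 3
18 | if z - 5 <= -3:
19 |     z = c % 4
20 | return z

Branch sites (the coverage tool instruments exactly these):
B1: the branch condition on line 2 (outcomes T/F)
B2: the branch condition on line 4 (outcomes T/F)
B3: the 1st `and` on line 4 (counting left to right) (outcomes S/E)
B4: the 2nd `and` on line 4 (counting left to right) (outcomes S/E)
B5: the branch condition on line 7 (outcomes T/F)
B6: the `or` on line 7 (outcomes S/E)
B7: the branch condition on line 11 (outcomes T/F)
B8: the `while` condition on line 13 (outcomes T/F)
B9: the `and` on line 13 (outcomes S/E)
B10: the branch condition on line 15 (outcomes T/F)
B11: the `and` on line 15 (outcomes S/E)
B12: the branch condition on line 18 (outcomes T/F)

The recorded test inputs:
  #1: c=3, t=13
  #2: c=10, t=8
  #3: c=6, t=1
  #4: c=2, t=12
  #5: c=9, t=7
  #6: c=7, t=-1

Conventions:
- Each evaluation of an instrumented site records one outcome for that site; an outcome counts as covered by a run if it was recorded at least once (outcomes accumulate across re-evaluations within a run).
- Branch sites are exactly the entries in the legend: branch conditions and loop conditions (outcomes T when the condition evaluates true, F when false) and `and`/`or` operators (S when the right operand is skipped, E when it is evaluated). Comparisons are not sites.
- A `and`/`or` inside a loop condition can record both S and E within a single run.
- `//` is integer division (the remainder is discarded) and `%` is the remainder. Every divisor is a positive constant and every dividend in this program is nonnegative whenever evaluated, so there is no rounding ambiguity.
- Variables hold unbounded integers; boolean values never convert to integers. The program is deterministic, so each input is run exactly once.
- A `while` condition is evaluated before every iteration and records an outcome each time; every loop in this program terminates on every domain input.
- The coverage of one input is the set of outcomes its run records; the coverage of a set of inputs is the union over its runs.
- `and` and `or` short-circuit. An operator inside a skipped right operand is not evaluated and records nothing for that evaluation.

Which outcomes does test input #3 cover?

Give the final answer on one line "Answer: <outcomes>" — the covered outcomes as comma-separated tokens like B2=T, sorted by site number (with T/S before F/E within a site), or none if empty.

Running input #3 (c=6, t=1), event by event:
  B1->F, B3->S, B2->F, B6->S, B5->T, B9->E, B8->F, B11->E, B10->F, B12->F
as a set, this run covers: B1=F, B2=F, B3=S, B5=T, B6=S, B8=F, B9=E, B10=F, B11=E, B12=F

Answer: B1=F, B2=F, B3=S, B5=T, B6=S, B8=F, B9=E, B10=F, B11=E, B12=F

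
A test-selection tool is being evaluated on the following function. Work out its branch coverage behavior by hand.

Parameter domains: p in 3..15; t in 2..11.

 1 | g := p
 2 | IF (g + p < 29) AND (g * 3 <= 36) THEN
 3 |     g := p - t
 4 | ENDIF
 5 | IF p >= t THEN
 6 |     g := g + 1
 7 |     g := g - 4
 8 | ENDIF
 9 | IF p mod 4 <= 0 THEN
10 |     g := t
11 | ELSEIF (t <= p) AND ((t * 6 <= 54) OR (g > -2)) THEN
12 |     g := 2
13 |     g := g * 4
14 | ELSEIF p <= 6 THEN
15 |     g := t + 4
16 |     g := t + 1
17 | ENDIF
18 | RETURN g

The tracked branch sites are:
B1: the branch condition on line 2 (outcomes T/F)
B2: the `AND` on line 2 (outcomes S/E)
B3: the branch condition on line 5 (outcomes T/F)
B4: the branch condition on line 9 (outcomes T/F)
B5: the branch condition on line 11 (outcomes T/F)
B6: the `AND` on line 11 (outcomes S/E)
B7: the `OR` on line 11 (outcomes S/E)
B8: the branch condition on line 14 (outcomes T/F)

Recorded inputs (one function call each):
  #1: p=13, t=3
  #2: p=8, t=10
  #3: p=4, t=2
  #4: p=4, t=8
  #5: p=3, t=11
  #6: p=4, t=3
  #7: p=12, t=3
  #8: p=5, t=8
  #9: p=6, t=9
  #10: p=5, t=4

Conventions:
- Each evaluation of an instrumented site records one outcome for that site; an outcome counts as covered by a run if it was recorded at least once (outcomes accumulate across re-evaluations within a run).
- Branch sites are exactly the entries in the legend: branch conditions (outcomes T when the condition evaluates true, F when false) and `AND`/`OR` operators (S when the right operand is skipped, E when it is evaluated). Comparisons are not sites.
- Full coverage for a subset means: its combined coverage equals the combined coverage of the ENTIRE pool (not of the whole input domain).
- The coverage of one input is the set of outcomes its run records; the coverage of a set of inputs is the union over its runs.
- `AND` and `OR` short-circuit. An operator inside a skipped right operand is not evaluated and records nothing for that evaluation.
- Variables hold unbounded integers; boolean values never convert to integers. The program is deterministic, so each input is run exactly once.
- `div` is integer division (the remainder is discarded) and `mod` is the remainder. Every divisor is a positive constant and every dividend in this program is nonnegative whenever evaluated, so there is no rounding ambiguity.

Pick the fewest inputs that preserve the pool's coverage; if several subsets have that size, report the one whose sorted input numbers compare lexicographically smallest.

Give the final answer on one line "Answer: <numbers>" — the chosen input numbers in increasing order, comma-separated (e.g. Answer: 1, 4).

input #1, p=13, t=3: events B2->E, B1->F, B3->T, B4->F, B6->E, B7->S, B5->T; outcomes B1=F, B2=E, B3=T, B4=F, B5=T, B6=E, B7=S
input #2, p=8, t=10: events B2->E, B1->T, B3->F, B4->T; outcomes B1=T, B2=E, B3=F, B4=T
input #3, p=4, t=2: events B2->E, B1->T, B3->T, B4->T; outcomes B1=T, B2=E, B3=T, B4=T
input #4, p=4, t=8: events B2->E, B1->T, B3->F, B4->T; outcomes B1=T, B2=E, B3=F, B4=T
input #5, p=3, t=11: events B2->E, B1->T, B3->F, B4->F, B6->S, B5->F, B8->T; outcomes B1=T, B2=E, B3=F, B4=F, B5=F, B6=S, B8=T
input #6, p=4, t=3: events B2->E, B1->T, B3->T, B4->T; outcomes B1=T, B2=E, B3=T, B4=T
input #7, p=12, t=3: events B2->E, B1->T, B3->T, B4->T; outcomes B1=T, B2=E, B3=T, B4=T
input #8, p=5, t=8: events B2->E, B1->T, B3->F, B4->F, B6->S, B5->F, B8->T; outcomes B1=T, B2=E, B3=F, B4=F, B5=F, B6=S, B8=T
input #9, p=6, t=9: events B2->E, B1->T, B3->F, B4->F, B6->S, B5->F, B8->T; outcomes B1=T, B2=E, B3=F, B4=F, B5=F, B6=S, B8=T
input #10, p=5, t=4: events B2->E, B1->T, B3->T, B4->F, B6->E, B7->S, B5->T; outcomes B1=T, B2=E, B3=T, B4=F, B5=T, B6=E, B7=S
union over all inputs: B1=T, B1=F, B2=E, B3=T, B3=F, B4=T, B4=F, B5=T, B5=F, B6=S, B6=E, B7=S, B8=T (13 outcomes)
no size-1 subset reaches all 13 outcomes (best union: 7/13)
no size-2 subset reaches all 13 outcomes (best union: 12/13)
the canonical winner is {1, 2, 5}: size 3, full 13-outcome coverage, earliest index list among size-3 covers

Answer: 1, 2, 5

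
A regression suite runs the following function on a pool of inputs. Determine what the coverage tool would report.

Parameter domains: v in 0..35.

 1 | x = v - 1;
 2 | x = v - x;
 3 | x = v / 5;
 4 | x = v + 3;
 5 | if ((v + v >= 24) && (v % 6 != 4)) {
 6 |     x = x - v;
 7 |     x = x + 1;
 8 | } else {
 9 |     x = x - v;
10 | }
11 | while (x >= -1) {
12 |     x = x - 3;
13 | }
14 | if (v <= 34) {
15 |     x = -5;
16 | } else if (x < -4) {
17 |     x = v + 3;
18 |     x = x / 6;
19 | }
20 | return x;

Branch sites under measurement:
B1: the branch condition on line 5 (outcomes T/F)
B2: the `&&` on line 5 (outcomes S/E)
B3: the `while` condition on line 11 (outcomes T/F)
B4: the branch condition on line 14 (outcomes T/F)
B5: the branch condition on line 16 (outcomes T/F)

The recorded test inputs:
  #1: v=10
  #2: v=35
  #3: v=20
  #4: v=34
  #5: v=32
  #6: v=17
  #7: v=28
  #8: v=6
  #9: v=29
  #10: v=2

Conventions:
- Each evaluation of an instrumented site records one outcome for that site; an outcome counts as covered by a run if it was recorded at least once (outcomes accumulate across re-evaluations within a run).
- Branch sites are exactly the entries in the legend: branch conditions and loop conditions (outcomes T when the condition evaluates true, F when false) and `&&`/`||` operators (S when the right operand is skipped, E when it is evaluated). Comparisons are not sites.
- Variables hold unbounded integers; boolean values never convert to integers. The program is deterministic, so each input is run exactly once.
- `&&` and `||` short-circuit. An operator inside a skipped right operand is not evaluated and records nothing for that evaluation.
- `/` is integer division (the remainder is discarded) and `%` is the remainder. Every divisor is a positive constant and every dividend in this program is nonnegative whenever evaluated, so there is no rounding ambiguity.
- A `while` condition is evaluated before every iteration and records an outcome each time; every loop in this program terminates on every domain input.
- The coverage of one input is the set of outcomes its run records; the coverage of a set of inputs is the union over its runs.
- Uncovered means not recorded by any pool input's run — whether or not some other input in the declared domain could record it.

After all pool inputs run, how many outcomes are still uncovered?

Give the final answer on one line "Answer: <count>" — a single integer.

input #1 (v=10): events B2->S, B1->F, B3->T, B3->T, B3->F, B4->T; covers B1=F, B2=S, B3=T, B3=F, B4=T
input #2 (v=35): events B2->E, B1->T, B3->T, B3->T, B3->F, B4->F, B5->F; covers B1=T, B2=E, B3=T, B3=F, B4=F, B5=F
input #3 (v=20): events B2->E, B1->T, B3->T, B3->T, B3->F, B4->T; covers B1=T, B2=E, B3=T, B3=F, B4=T
input #4 (v=34): events B2->E, B1->F, B3->T, B3->T, B3->F, B4->T; covers B1=F, B2=E, B3=T, B3=F, B4=T
input #5 (v=32): events B2->E, B1->T, B3->T, B3->T, B3->F, B4->T; covers B1=T, B2=E, B3=T, B3=F, B4=T
input #6 (v=17): events B2->E, B1->T, B3->T, B3->T, B3->F, B4->T; covers B1=T, B2=E, B3=T, B3=F, B4=T
input #7 (v=28): events B2->E, B1->F, B3->T, B3->T, B3->F, B4->T; covers B1=F, B2=E, B3=T, B3=F, B4=T
input #8 (v=6): events B2->S, B1->F, B3->T, B3->T, B3->F, B4->T; covers B1=F, B2=S, B3=T, B3=F, B4=T
input #9 (v=29): events B2->E, B1->T, B3->T, B3->T, B3->F, B4->T; covers B1=T, B2=E, B3=T, B3=F, B4=T
input #10 (v=2): events B2->S, B1->F, B3->T, B3->T, B3->F, B4->T; covers B1=F, B2=S, B3=T, B3=F, B4=T
union over the pool: B1=T, B1=F, B2=S, B2=E, B3=T, B3=F, B4=T, B4=F, B5=F
uncovered (1 of 10): B5=T

Answer: 1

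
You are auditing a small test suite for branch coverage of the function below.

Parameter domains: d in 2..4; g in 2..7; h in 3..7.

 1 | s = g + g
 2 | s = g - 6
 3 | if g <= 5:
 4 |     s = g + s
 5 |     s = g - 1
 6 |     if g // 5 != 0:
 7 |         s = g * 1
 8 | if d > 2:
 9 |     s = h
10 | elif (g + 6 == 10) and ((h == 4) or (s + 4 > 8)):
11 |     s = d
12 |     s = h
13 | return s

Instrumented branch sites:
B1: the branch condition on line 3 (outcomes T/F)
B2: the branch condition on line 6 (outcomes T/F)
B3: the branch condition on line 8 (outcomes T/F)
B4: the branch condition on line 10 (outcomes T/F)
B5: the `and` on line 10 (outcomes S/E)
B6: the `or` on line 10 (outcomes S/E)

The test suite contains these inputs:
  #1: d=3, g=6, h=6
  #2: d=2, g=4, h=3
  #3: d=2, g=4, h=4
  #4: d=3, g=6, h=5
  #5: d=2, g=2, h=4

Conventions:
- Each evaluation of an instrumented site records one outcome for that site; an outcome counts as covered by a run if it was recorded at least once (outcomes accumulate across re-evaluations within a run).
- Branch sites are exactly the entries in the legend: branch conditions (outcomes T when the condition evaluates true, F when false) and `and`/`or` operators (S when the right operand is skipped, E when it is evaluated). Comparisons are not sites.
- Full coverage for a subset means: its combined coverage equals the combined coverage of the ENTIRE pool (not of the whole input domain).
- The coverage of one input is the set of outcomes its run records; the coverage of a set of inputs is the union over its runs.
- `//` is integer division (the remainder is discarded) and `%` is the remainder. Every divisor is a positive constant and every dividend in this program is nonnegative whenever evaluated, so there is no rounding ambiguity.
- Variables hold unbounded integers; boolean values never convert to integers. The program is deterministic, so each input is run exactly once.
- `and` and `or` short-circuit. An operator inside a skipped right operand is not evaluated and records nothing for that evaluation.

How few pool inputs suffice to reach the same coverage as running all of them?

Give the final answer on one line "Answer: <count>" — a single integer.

test 1 (d=3, g=6, h=6) fires B1->F, B3->T; hits B1=F, B3=T
test 2 (d=2, g=4, h=3) fires B1->T, B2->F, B3->F, B5->E, B6->E, B4->F; hits B1=T, B2=F, B3=F, B4=F, B5=E, B6=E
test 3 (d=2, g=4, h=4) fires B1->T, B2->F, B3->F, B5->E, B6->S, B4->T; hits B1=T, B2=F, B3=F, B4=T, B5=E, B6=S
test 4 (d=3, g=6, h=5) fires B1->F, B3->T; hits B1=F, B3=T
test 5 (d=2, g=2, h=4) fires B1->T, B2->F, B3->F, B5->S, B4->F; hits B1=T, B2=F, B3=F, B4=F, B5=S
the full pool covers 11 outcomes: B1=T, B1=F, B2=F, B3=T, B3=F, B4=T, B4=F, B5=S, B5=E, B6=S, B6=E
checked all size-1 subsets: none covers 11 outcomes (max 6/11)
checked all size-2 subsets: none covers 11 outcomes (max 8/11)
checked all size-3 subsets: none covers 11 outcomes (max 10/11)
size 4: inputs {1, 2, 3, 5} cover all 11 outcomes, and no lexicographically smaller subset of this size does

Answer: 4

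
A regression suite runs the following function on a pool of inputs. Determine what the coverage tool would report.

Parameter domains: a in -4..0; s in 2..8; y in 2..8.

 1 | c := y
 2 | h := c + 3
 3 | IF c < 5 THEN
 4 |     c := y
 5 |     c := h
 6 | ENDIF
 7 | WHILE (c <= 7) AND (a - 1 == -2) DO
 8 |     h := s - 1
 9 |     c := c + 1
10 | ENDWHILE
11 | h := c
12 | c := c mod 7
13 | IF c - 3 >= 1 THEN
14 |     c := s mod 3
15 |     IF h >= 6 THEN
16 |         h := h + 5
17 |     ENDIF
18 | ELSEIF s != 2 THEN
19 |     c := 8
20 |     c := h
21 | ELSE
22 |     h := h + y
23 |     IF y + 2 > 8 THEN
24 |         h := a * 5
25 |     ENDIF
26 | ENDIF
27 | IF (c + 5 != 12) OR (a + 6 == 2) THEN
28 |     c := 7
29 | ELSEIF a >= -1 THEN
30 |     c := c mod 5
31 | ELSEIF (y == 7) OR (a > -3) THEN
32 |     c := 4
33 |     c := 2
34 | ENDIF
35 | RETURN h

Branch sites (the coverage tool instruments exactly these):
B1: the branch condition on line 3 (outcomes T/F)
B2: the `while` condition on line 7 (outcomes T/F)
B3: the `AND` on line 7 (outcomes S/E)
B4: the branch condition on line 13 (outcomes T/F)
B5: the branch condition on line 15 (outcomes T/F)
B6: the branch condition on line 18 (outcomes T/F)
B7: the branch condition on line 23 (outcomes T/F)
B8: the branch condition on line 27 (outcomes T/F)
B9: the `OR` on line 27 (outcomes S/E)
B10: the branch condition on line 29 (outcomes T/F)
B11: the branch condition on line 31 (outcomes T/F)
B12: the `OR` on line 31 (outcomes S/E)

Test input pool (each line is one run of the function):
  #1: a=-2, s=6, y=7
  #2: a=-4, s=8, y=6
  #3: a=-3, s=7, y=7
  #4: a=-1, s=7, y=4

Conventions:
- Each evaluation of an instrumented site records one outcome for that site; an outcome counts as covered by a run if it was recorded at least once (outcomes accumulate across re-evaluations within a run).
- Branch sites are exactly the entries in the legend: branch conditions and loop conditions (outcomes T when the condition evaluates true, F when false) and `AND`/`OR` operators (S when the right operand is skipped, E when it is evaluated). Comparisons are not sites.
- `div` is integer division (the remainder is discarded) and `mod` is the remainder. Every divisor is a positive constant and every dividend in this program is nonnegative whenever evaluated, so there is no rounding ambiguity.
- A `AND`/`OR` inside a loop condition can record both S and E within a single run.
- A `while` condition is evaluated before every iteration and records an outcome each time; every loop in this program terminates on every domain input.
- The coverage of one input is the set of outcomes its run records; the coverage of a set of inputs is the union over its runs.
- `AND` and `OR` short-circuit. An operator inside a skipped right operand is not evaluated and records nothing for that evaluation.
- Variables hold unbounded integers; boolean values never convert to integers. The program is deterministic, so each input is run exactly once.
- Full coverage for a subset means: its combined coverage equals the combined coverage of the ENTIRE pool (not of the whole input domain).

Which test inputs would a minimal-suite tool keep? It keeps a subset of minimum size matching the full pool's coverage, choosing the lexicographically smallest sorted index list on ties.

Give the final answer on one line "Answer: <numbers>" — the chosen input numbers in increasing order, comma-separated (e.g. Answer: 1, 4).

test 1 (a=-2, s=6, y=7) fires B1->F, B3->E, B2->F, B4->F, B6->T, B9->E, B8->F, B10->F, B12->S, B11->T; hits B1=F, B2=F, B3=E, B4=F, B6=T, B8=F, B9=E, B10=F, B11=T, B12=S
test 2 (a=-4, s=8, y=6) fires B1->F, B3->E, B2->F, B4->T, B5->T, B9->S, B8->T; hits B1=F, B2=F, B3=E, B4=T, B5=T, B8=T, B9=S
test 3 (a=-3, s=7, y=7) fires B1->F, B3->E, B2->F, B4->F, B6->T, B9->E, B8->F, B10->F, B12->S, B11->T; hits B1=F, B2=F, B3=E, B4=F, B6=T, B8=F, B9=E, B10=F, B11=T, B12=S
test 4 (a=-1, s=7, y=4) fires B1->T, B3->E, B2->T, B3->S, B2->F, B4->F, B6->T, B9->S, B8->T; hits B1=T, B2=T, B2=F, B3=S, B3=E, B4=F, B6=T, B8=T, B9=S
together the pool reaches 17 outcomes: B1=T, B1=F, B2=T, B2=F, B3=S, B3=E, B4=T, B4=F, B5=T, B6=T, B8=T, B8=F, B9=S, B9=E, B10=F, B11=T, B12=S
size 1 is not enough: best union over all size-1 subsets is 10/17
size 2 is not enough: best union over all size-2 subsets is 15/17
size 3: inputs {1, 2, 4} cover all 17 outcomes, and no lexicographically smaller subset of this size does

Answer: 1, 2, 4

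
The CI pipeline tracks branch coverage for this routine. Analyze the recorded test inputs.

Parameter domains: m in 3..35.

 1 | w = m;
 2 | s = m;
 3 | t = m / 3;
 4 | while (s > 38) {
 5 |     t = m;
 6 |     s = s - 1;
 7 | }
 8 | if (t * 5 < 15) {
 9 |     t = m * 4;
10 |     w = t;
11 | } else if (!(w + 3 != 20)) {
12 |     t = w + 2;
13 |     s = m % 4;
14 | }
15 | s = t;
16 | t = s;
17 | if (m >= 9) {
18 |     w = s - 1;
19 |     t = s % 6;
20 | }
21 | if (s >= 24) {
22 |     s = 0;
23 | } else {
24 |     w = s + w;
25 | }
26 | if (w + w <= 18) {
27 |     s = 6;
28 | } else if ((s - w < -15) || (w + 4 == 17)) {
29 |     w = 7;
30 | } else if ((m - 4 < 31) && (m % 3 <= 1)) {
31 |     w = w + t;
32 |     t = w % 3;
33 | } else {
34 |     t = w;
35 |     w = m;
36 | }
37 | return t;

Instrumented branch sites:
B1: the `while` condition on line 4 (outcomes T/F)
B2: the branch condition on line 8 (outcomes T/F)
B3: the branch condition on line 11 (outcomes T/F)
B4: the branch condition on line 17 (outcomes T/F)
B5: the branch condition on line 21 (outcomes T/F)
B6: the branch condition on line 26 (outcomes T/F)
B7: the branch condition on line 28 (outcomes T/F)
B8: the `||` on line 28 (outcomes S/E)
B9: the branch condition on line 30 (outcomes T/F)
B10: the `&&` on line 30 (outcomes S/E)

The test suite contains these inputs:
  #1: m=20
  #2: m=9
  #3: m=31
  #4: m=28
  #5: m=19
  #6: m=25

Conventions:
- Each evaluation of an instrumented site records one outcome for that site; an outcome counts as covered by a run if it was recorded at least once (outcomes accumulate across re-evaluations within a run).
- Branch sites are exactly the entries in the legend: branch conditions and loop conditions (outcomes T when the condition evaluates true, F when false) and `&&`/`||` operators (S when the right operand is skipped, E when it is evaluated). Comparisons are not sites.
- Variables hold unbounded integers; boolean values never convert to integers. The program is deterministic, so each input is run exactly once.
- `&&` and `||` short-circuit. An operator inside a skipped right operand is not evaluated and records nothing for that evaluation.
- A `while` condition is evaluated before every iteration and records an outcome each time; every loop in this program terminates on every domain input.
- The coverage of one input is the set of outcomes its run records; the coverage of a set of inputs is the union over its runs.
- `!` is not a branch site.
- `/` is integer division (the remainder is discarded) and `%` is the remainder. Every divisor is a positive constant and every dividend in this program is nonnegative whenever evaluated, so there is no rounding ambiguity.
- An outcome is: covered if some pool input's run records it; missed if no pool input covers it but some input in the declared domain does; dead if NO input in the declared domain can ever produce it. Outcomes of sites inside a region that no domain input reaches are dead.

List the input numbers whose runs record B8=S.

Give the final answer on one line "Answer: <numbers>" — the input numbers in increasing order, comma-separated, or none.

input #1 (m=20): misses B8=S
input #2 (m=9): misses B8=S
input #3 (m=31): misses B8=S
input #4 (m=28): misses B8=S
input #5 (m=19): misses B8=S
input #6 (m=25): misses B8=S

Answer: none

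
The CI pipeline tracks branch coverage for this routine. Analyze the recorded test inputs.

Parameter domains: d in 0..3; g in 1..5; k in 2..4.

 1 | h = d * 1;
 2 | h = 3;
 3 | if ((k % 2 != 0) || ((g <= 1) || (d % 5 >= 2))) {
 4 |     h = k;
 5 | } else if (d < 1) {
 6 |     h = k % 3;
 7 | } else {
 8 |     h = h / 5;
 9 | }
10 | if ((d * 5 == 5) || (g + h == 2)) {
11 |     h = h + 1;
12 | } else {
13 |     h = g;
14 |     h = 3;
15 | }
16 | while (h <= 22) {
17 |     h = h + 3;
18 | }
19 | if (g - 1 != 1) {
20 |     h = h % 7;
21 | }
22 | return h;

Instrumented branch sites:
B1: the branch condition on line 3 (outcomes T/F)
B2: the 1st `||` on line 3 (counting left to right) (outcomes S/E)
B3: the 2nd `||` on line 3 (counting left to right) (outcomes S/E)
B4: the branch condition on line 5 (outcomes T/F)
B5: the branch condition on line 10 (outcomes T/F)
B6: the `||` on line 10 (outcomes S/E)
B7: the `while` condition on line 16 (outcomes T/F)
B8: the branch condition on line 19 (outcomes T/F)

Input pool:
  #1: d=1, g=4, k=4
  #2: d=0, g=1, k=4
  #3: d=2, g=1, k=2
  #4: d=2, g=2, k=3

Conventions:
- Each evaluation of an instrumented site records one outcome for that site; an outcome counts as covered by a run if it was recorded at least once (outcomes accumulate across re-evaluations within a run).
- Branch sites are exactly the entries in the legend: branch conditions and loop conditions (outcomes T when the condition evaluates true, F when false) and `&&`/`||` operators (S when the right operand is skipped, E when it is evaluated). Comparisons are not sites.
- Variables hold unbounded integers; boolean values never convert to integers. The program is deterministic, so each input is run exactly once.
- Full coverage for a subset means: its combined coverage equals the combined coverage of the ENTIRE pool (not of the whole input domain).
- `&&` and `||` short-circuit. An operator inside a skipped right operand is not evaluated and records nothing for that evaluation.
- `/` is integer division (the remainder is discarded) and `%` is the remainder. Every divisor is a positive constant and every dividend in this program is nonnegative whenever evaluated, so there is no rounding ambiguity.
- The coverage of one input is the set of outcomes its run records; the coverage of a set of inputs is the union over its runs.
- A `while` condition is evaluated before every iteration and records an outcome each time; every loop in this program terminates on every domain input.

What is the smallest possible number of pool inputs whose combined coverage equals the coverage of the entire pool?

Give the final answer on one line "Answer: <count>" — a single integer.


input #1, d=1, g=4, k=4: events B2->E, B3->E, B1->F, B4->F, B6->S, B5->T, B7->T, B7->T, B7->T, B7->T, B7->T, B7->T, B7->T, B7->T, ...; outcomes B1=F, B2=E, B3=E, B4=F, B5=T, B6=S, B7=T, B7=F, B8=T
input #2, d=0, g=1, k=4: events B2->E, B3->S, B1->T, B6->E, B5->F, B7->T, B7->T, B7->T, B7->T, B7->T, B7->T, B7->T, B7->F, B8->T; outcomes B1=T, B2=E, B3=S, B5=F, B6=E, B7=T, B7=F, B8=T
input #3, d=2, g=1, k=2: events B2->E, B3->S, B1->T, B6->E, B5->F, B7->T, B7->T, B7->T, B7->T, B7->T, B7->T, B7->T, B7->F, B8->T; outcomes B1=T, B2=E, B3=S, B5=F, B6=E, B7=T, B7=F, B8=T
input #4, d=2, g=2, k=3: events B2->S, B1->T, B6->E, B5->F, B7->T, B7->T, B7->T, B7->T, B7->T, B7->T, B7->T, B7->F, B8->F; outcomes B1=T, B2=S, B5=F, B6=E, B7=T, B7=F, B8=F
union over all inputs: B1=T, B1=F, B2=S, B2=E, B3=S, B3=E, B4=F, B5=T, B5=F, B6=S, B6=E, B7=T, B7=F, B8=T, B8=F (15 outcomes)
no size-1 subset reaches all 15 outcomes (best union: 9/15)
no size-2 subset reaches all 15 outcomes (best union: 14/15)
the canonical winner is {1, 2, 4}: size 3, full 15-outcome coverage, earliest index list among size-3 covers
Answer: 3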